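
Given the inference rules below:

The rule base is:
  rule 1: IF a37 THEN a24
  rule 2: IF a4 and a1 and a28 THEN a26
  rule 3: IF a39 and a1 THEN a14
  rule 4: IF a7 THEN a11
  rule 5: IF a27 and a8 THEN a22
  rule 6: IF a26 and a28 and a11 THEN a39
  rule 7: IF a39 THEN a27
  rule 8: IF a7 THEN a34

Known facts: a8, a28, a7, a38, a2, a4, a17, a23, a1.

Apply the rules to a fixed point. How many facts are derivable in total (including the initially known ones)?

16

Round 1: rule 2 [IF a4 and a1 and a28 THEN a26]; rule 4 [IF a7 THEN a11]; rule 8 [IF a7 THEN a34]. New: a26, a11, a34.
Round 2: rule 6 [IF a26 and a28 and a11 THEN a39]. New: a39.
Round 3: rule 3 [IF a39 and a1 THEN a14]; rule 7 [IF a39 THEN a27]. New: a14, a27.
Round 4: rule 5 [IF a27 and a8 THEN a22]. New: a22.
Closure: {a1, a11, a14, a17, a2, a22, a23, a26, a27, a28, a34, a38, a39, a4, a7, a8} — 16 facts.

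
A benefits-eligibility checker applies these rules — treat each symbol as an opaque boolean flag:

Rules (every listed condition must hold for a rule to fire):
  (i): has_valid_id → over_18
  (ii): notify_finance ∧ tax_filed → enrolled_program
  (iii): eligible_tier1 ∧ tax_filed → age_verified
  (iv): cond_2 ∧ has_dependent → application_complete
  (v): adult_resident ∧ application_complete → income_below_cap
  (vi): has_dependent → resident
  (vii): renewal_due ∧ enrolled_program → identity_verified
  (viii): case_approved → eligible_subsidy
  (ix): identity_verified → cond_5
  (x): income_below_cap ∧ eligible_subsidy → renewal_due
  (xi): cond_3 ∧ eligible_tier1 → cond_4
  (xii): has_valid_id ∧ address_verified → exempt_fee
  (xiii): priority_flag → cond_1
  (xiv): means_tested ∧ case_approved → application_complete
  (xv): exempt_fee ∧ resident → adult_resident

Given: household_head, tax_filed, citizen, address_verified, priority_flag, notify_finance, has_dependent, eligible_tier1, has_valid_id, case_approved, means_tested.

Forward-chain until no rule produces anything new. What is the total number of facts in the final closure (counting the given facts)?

24

Round 1: (i) [has_valid_id → over_18]; (ii) [notify_finance ∧ tax_filed → enrolled_program]; (iii) [eligible_tier1 ∧ tax_filed → age_verified]; (vi) [has_dependent → resident]; (viii) [case_approved → eligible_subsidy]; (xii) [has_valid_id ∧ address_verified → exempt_fee]; (xiii) [priority_flag → cond_1]; (xiv) [means_tested ∧ case_approved → application_complete]. New: over_18, enrolled_program, age_verified, resident, eligible_subsidy, exempt_fee, cond_1, application_complete.
Round 2: (xv) [exempt_fee ∧ resident → adult_resident]. New: adult_resident.
Round 3: (v) [adult_resident ∧ application_complete → income_below_cap]. New: income_below_cap.
Round 4: (x) [income_below_cap ∧ eligible_subsidy → renewal_due]. New: renewal_due.
Round 5: (vii) [renewal_due ∧ enrolled_program → identity_verified]. New: identity_verified.
Round 6: (ix) [identity_verified → cond_5]. New: cond_5.
Closure: {address_verified, adult_resident, age_verified, application_complete, case_approved, citizen, cond_1, cond_5, eligible_subsidy, eligible_tier1, enrolled_program, exempt_fee, has_dependent, has_valid_id, household_head, identity_verified, income_below_cap, means_tested, notify_finance, over_18, priority_flag, renewal_due, resident, tax_filed} — 24 facts.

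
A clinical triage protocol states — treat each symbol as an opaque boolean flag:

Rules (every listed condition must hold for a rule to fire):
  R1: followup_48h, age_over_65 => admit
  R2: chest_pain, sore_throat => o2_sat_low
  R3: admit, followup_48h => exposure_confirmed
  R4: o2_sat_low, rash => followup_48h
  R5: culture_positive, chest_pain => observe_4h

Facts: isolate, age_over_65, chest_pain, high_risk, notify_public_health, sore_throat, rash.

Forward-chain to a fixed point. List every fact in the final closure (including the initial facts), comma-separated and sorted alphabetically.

Round 1 fires R2, giving o2_sat_low.
Round 2 fires R4, giving followup_48h.
Round 3 fires R1, giving admit.
Round 4 fires R3, giving exposure_confirmed.

admit, age_over_65, chest_pain, exposure_confirmed, followup_48h, high_risk, isolate, notify_public_health, o2_sat_low, rash, sore_throat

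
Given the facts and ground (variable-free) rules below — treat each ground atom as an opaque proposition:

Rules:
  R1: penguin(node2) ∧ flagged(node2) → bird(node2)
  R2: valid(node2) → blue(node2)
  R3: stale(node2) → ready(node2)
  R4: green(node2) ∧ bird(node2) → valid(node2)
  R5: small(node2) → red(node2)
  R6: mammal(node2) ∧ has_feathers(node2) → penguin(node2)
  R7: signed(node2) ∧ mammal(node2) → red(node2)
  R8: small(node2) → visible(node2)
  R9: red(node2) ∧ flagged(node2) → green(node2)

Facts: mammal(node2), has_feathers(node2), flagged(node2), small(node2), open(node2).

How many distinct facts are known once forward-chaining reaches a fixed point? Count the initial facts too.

12

[1] R5 [small(node2) → red(node2)]; R6 [mammal(node2) ∧ has_feathers(node2) → penguin(node2)]; R8 [small(node2) → visible(node2)]. ⇒ new: red(node2), penguin(node2), visible(node2).
[2] R1 [penguin(node2) ∧ flagged(node2) → bird(node2)]; R9 [red(node2) ∧ flagged(node2) → green(node2)]. ⇒ new: bird(node2), green(node2).
[3] R4 [green(node2) ∧ bird(node2) → valid(node2)]. ⇒ new: valid(node2).
[4] R2 [valid(node2) → blue(node2)]. ⇒ new: blue(node2).
Closure: {bird(node2), blue(node2), flagged(node2), green(node2), has_feathers(node2), mammal(node2), open(node2), penguin(node2), red(node2), small(node2), valid(node2), visible(node2)} — 12 facts.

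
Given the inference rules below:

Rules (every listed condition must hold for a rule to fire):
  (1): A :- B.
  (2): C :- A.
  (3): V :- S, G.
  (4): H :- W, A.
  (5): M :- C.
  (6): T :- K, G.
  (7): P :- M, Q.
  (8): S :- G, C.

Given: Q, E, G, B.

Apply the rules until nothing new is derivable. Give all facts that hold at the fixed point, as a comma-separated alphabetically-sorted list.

Round 1 — (1), derive A.
Round 2 — (2), derive C.
Round 3 — (5), (8), derive M, S.
Round 4 — (3), (7), derive V, P.

A, B, C, E, G, M, P, Q, S, V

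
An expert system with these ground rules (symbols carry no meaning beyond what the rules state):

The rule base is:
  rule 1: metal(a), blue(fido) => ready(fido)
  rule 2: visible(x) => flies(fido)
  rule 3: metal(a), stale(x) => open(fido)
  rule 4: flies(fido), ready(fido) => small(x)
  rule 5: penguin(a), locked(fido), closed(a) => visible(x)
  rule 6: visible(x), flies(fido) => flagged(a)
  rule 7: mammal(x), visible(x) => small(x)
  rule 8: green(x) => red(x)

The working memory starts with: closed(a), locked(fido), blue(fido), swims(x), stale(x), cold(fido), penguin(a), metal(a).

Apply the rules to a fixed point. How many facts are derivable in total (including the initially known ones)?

Round 1 fires rule 1, rule 3, rule 5, giving ready(fido), open(fido), visible(x).
Round 2 fires rule 2, giving flies(fido).
Round 3 fires rule 4, rule 6, giving small(x), flagged(a).
Closure: {blue(fido), closed(a), cold(fido), flagged(a), flies(fido), locked(fido), metal(a), open(fido), penguin(a), ready(fido), small(x), stale(x), swims(x), visible(x)} — 14 facts.

14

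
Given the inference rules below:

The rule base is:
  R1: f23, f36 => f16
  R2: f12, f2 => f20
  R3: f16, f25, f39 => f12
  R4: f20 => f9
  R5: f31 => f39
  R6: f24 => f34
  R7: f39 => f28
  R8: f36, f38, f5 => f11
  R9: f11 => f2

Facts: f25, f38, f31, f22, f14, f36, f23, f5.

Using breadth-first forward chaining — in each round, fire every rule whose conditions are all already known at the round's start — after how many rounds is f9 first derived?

Round 1: R1 [f23, f36 => f16]; R5 [f31 => f39]; R8 [f36, f38, f5 => f11]. New: f16, f39, f11.
Round 2: R3 [f16, f25, f39 => f12]; R7 [f39 => f28]; R9 [f11 => f2]. New: f12, f28, f2.
Round 3: R2 [f12, f2 => f20]. New: f20.
Round 4: R4 [f20 => f9]. New: f9.
f9 first appears in round 4.

4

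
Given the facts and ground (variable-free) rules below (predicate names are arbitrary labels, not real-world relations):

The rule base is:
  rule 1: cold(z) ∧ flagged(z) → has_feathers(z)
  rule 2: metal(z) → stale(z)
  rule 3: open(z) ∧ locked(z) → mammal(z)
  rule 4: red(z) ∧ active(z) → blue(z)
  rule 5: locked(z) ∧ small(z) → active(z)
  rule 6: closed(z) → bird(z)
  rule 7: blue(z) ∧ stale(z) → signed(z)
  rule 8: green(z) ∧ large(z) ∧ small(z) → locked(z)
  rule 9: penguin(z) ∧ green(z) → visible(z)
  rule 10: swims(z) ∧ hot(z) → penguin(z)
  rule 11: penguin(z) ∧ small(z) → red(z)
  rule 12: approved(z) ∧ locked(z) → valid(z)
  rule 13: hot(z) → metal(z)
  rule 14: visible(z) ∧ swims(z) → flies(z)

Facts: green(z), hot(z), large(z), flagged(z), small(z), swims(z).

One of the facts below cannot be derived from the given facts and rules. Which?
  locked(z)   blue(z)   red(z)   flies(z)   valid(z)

valid(z)

Round 1: rule 8 [green(z) ∧ large(z) ∧ small(z) → locked(z)]; rule 10 [swims(z) ∧ hot(z) → penguin(z)]; rule 13 [hot(z) → metal(z)]. New: locked(z), penguin(z), metal(z).
Round 2: rule 2 [metal(z) → stale(z)]; rule 5 [locked(z) ∧ small(z) → active(z)]; rule 9 [penguin(z) ∧ green(z) → visible(z)]; rule 11 [penguin(z) ∧ small(z) → red(z)]. New: stale(z), active(z), visible(z), red(z).
Round 3: rule 4 [red(z) ∧ active(z) → blue(z)]; rule 14 [visible(z) ∧ swims(z) → flies(z)]. New: blue(z), flies(z).
Round 4: rule 7 [blue(z) ∧ stale(z) → signed(z)]. New: signed(z).
Derived: flies(z) (round 3), locked(z) (round 1), red(z) (round 2), blue(z) (round 3). valid(z) never appears in any round.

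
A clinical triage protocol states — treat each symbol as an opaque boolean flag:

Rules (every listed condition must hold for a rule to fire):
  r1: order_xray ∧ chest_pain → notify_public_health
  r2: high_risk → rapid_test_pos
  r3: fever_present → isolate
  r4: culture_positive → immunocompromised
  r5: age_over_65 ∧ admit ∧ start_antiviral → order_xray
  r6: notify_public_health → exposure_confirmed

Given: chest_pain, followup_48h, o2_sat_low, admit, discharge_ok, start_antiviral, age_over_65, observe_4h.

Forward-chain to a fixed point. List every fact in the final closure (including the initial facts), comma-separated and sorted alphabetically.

admit, age_over_65, chest_pain, discharge_ok, exposure_confirmed, followup_48h, notify_public_health, o2_sat_low, observe_4h, order_xray, start_antiviral

[1] r5 [age_over_65 ∧ admit ∧ start_antiviral → order_xray]. ⇒ new: order_xray.
[2] r1 [order_xray ∧ chest_pain → notify_public_health]. ⇒ new: notify_public_health.
[3] r6 [notify_public_health → exposure_confirmed]. ⇒ new: exposure_confirmed.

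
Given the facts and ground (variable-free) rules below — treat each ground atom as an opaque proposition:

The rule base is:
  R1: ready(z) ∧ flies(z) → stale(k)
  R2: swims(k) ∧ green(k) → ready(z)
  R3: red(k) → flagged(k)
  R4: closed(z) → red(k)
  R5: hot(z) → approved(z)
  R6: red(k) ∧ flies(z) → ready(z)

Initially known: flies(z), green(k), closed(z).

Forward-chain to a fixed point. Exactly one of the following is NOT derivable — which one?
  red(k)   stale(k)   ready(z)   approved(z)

approved(z)

Round 1 — R4, derive red(k).
Round 2 — R3, R6, derive flagged(k), ready(z).
Round 3 — R1, derive stale(k).
Derived: stale(k) (round 3), red(k) (round 1), ready(z) (round 2). approved(z) never appears in any round.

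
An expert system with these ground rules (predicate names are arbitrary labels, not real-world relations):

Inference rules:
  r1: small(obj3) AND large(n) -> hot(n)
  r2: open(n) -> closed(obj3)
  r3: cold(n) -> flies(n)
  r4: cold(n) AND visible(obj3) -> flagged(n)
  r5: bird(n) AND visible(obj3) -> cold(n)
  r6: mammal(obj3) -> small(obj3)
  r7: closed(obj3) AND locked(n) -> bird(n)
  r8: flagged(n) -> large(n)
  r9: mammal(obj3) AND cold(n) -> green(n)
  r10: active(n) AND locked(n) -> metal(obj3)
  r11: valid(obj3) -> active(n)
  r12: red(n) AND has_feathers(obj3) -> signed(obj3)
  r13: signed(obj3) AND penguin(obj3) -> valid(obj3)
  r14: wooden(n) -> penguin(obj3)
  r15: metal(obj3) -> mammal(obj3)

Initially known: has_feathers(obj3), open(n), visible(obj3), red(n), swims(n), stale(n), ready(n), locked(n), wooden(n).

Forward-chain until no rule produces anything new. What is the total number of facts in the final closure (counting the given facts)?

[1] r2 [open(n) -> closed(obj3)]; r12 [red(n) AND has_feathers(obj3) -> signed(obj3)]; r14 [wooden(n) -> penguin(obj3)]. ⇒ new: closed(obj3), signed(obj3), penguin(obj3).
[2] r7 [closed(obj3) AND locked(n) -> bird(n)]; r13 [signed(obj3) AND penguin(obj3) -> valid(obj3)]. ⇒ new: bird(n), valid(obj3).
[3] r5 [bird(n) AND visible(obj3) -> cold(n)]; r11 [valid(obj3) -> active(n)]. ⇒ new: cold(n), active(n).
[4] r3 [cold(n) -> flies(n)]; r4 [cold(n) AND visible(obj3) -> flagged(n)]; r10 [active(n) AND locked(n) -> metal(obj3)]. ⇒ new: flies(n), flagged(n), metal(obj3).
[5] r8 [flagged(n) -> large(n)]; r15 [metal(obj3) -> mammal(obj3)]. ⇒ new: large(n), mammal(obj3).
[6] r6 [mammal(obj3) -> small(obj3)]; r9 [mammal(obj3) AND cold(n) -> green(n)]. ⇒ new: small(obj3), green(n).
[7] r1 [small(obj3) AND large(n) -> hot(n)]. ⇒ new: hot(n).
Closure: {active(n), bird(n), closed(obj3), cold(n), flagged(n), flies(n), green(n), has_feathers(obj3), hot(n), large(n), locked(n), mammal(obj3), metal(obj3), open(n), penguin(obj3), ready(n), red(n), signed(obj3), small(obj3), stale(n), swims(n), valid(obj3), visible(obj3), wooden(n)} — 24 facts.

24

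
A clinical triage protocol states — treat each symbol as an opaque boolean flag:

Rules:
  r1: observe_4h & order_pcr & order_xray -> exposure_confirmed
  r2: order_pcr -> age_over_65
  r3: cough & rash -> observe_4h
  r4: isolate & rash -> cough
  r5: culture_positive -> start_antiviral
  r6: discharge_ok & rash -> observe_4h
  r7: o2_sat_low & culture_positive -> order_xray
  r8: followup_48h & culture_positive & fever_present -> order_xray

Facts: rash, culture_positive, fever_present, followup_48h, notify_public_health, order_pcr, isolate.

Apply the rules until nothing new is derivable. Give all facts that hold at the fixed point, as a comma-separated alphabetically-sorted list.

age_over_65, cough, culture_positive, exposure_confirmed, fever_present, followup_48h, isolate, notify_public_health, observe_4h, order_pcr, order_xray, rash, start_antiviral

Round 1: r2 [order_pcr -> age_over_65]; r4 [isolate & rash -> cough]; r5 [culture_positive -> start_antiviral]; r8 [followup_48h & culture_positive & fever_present -> order_xray]. New: age_over_65, cough, start_antiviral, order_xray.
Round 2: r3 [cough & rash -> observe_4h]. New: observe_4h.
Round 3: r1 [observe_4h & order_pcr & order_xray -> exposure_confirmed]. New: exposure_confirmed.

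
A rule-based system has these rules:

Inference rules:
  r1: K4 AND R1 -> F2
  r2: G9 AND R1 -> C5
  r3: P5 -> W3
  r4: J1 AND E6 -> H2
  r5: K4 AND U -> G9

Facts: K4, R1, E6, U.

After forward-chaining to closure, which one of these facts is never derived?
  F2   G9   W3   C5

W3

Round 1 fires r1, r5, giving F2, G9.
Round 2 fires r2, giving C5.
Derived: F2 (round 1), C5 (round 2), G9 (round 1). W3 never appears in any round.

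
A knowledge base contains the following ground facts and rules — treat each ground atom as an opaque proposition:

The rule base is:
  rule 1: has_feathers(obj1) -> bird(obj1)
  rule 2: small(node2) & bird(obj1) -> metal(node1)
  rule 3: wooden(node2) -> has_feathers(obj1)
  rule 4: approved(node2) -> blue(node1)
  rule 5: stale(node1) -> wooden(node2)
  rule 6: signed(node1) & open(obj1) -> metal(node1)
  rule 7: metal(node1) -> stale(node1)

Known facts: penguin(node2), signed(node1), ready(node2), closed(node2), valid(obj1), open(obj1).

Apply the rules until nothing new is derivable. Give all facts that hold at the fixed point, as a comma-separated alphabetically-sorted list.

Round 1 — rule 6, derive metal(node1).
Round 2 — rule 7, derive stale(node1).
Round 3 — rule 5, derive wooden(node2).
Round 4 — rule 3, derive has_feathers(obj1).
Round 5 — rule 1, derive bird(obj1).

bird(obj1), closed(node2), has_feathers(obj1), metal(node1), open(obj1), penguin(node2), ready(node2), signed(node1), stale(node1), valid(obj1), wooden(node2)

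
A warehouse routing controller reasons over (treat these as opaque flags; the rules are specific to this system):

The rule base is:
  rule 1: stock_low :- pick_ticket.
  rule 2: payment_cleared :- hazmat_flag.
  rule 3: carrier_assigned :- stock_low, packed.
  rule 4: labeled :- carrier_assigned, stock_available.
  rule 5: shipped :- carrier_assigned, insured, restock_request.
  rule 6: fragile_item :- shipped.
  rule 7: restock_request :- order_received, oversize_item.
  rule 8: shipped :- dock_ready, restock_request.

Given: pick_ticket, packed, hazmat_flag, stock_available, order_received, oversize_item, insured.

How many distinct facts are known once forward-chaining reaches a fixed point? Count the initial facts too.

Round 1: rule 1 [stock_low :- pick_ticket.]; rule 2 [payment_cleared :- hazmat_flag.]; rule 7 [restock_request :- order_received, oversize_item.]. New: stock_low, payment_cleared, restock_request.
Round 2: rule 3 [carrier_assigned :- stock_low, packed.]. New: carrier_assigned.
Round 3: rule 4 [labeled :- carrier_assigned, stock_available.]; rule 5 [shipped :- carrier_assigned, insured, restock_request.]. New: labeled, shipped.
Round 4: rule 6 [fragile_item :- shipped.]. New: fragile_item.
Closure: {carrier_assigned, fragile_item, hazmat_flag, insured, labeled, order_received, oversize_item, packed, payment_cleared, pick_ticket, restock_request, shipped, stock_available, stock_low} — 14 facts.

14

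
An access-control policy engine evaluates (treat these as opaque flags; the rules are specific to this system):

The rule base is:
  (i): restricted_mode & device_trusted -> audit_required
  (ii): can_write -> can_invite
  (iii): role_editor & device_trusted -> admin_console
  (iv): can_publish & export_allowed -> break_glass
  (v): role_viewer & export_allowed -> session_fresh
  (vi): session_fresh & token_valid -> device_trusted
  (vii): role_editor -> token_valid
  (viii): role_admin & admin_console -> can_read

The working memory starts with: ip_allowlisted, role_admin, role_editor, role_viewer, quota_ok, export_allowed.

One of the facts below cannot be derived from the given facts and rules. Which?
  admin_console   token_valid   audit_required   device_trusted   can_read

[1] (v) [role_viewer & export_allowed -> session_fresh]; (vii) [role_editor -> token_valid]. ⇒ new: session_fresh, token_valid.
[2] (vi) [session_fresh & token_valid -> device_trusted]. ⇒ new: device_trusted.
[3] (iii) [role_editor & device_trusted -> admin_console]. ⇒ new: admin_console.
[4] (viii) [role_admin & admin_console -> can_read]. ⇒ new: can_read.
Derived: token_valid (round 1), admin_console (round 3), can_read (round 4), device_trusted (round 2). audit_required never appears in any round.

audit_required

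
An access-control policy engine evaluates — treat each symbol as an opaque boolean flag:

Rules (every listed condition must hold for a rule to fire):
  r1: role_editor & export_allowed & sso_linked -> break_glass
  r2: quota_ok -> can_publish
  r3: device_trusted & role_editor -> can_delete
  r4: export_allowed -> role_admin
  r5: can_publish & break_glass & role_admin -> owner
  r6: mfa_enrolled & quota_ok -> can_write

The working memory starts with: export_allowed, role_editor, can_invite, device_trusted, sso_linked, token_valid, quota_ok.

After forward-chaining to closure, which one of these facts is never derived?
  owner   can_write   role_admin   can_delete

[1] r1 [role_editor & export_allowed & sso_linked -> break_glass]; r2 [quota_ok -> can_publish]; r3 [device_trusted & role_editor -> can_delete]; r4 [export_allowed -> role_admin]. ⇒ new: break_glass, can_publish, can_delete, role_admin.
[2] r5 [can_publish & break_glass & role_admin -> owner]. ⇒ new: owner.
Derived: can_delete (round 1), owner (round 2), role_admin (round 1). can_write never appears in any round.

can_write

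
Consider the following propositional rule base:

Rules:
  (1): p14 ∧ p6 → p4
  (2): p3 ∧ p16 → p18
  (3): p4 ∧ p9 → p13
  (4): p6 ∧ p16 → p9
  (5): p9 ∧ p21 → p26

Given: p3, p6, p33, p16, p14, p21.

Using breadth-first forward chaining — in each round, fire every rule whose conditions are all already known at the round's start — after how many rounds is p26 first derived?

Round 1: (1) [p14 ∧ p6 → p4]; (2) [p3 ∧ p16 → p18]; (4) [p6 ∧ p16 → p9]. New: p4, p18, p9.
Round 2: (3) [p4 ∧ p9 → p13]; (5) [p9 ∧ p21 → p26]. New: p13, p26.
p26 first appears in round 2.

2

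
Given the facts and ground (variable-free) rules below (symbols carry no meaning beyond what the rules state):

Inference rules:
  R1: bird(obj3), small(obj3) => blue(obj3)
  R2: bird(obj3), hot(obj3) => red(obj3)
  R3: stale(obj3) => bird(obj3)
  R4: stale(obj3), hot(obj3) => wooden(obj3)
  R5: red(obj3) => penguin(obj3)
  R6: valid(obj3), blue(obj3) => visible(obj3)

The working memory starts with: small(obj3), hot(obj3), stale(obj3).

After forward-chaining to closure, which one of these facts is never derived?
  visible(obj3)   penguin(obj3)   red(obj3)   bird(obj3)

Round 1: R3 [stale(obj3) => bird(obj3)]; R4 [stale(obj3), hot(obj3) => wooden(obj3)]. New: bird(obj3), wooden(obj3).
Round 2: R1 [bird(obj3), small(obj3) => blue(obj3)]; R2 [bird(obj3), hot(obj3) => red(obj3)]. New: blue(obj3), red(obj3).
Round 3: R5 [red(obj3) => penguin(obj3)]. New: penguin(obj3).
Derived: bird(obj3) (round 1), penguin(obj3) (round 3), red(obj3) (round 2). visible(obj3) never appears in any round.

visible(obj3)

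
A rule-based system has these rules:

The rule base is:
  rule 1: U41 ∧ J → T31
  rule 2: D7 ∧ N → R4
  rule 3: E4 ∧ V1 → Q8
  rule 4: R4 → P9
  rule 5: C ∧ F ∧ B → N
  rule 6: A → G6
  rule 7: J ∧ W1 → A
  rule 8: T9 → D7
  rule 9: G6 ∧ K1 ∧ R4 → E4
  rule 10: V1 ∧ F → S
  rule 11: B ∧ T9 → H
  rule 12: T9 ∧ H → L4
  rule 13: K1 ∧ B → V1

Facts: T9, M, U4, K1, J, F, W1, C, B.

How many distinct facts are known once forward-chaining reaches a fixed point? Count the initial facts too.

[1] rule 5 [C ∧ F ∧ B → N]; rule 7 [J ∧ W1 → A]; rule 8 [T9 → D7]; rule 11 [B ∧ T9 → H]; rule 13 [K1 ∧ B → V1]. ⇒ new: N, A, D7, H, V1.
[2] rule 2 [D7 ∧ N → R4]; rule 6 [A → G6]; rule 10 [V1 ∧ F → S]; rule 12 [T9 ∧ H → L4]. ⇒ new: R4, G6, S, L4.
[3] rule 4 [R4 → P9]; rule 9 [G6 ∧ K1 ∧ R4 → E4]. ⇒ new: P9, E4.
[4] rule 3 [E4 ∧ V1 → Q8]. ⇒ new: Q8.
Closure: {A, B, C, D7, E4, F, G6, H, J, K1, L4, M, N, P9, Q8, R4, S, T9, U4, V1, W1} — 21 facts.

21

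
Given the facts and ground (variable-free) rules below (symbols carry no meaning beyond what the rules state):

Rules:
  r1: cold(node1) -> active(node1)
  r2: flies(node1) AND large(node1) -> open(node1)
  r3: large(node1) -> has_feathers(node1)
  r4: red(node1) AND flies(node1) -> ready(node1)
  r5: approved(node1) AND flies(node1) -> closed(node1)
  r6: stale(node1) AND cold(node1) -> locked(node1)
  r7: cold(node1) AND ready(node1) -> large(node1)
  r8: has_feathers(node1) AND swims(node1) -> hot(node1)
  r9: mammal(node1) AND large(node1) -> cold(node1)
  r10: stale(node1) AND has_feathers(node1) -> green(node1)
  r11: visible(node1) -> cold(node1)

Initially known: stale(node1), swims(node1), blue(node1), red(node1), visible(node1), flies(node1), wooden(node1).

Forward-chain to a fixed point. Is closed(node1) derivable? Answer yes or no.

no

Round 1 — r4, r11, derive ready(node1), cold(node1).
Round 2 — r1, r6, r7, derive active(node1), locked(node1), large(node1).
Round 3 — r2, r3, derive open(node1), has_feathers(node1).
Round 4 — r8, r10, derive hot(node1), green(node1).
Fixed point reached. closed(node1) is concluded only by r5; r5 needs approved(node1) (never derived).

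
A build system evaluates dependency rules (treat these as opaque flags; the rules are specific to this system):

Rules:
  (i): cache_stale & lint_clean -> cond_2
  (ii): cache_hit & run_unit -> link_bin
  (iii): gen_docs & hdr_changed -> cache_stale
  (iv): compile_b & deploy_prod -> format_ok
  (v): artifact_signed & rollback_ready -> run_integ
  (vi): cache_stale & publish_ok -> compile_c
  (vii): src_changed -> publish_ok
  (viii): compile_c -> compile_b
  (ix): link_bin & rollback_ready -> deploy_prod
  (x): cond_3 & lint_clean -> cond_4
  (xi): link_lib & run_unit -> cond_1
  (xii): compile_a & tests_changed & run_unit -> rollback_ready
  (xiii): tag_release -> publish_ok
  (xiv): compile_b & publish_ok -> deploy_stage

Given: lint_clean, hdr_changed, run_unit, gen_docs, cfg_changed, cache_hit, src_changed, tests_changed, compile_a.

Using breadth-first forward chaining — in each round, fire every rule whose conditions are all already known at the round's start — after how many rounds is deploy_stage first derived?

Round 1: (ii) [cache_hit & run_unit -> link_bin]; (iii) [gen_docs & hdr_changed -> cache_stale]; (vii) [src_changed -> publish_ok]; (xii) [compile_a & tests_changed & run_unit -> rollback_ready]. Adds link_bin, cache_stale, publish_ok, rollback_ready.
Round 2: (i) [cache_stale & lint_clean -> cond_2]; (vi) [cache_stale & publish_ok -> compile_c]; (ix) [link_bin & rollback_ready -> deploy_prod]. Adds cond_2, compile_c, deploy_prod.
Round 3: (viii) [compile_c -> compile_b]. Adds compile_b.
Round 4: (iv) [compile_b & deploy_prod -> format_ok]; (xiv) [compile_b & publish_ok -> deploy_stage]. Adds format_ok, deploy_stage.
deploy_stage first appears in round 4.

4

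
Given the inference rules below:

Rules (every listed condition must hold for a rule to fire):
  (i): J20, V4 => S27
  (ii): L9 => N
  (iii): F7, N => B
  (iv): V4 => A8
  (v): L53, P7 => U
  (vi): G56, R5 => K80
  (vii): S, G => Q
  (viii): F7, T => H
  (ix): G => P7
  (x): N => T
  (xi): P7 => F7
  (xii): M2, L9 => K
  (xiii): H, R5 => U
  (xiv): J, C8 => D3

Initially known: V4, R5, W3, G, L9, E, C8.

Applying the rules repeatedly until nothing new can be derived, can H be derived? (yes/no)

yes

Round 1: (ii) [L9 => N]; (iv) [V4 => A8]; (ix) [G => P7]. New: N, A8, P7.
Round 2: (x) [N => T]; (xi) [P7 => F7]. New: T, F7.
Round 3: (iii) [F7, N => B]; (viii) [F7, T => H]. New: B, H.
Round 4: (xiii) [H, R5 => U]. New: U.
H appears in round 3, so it is derivable.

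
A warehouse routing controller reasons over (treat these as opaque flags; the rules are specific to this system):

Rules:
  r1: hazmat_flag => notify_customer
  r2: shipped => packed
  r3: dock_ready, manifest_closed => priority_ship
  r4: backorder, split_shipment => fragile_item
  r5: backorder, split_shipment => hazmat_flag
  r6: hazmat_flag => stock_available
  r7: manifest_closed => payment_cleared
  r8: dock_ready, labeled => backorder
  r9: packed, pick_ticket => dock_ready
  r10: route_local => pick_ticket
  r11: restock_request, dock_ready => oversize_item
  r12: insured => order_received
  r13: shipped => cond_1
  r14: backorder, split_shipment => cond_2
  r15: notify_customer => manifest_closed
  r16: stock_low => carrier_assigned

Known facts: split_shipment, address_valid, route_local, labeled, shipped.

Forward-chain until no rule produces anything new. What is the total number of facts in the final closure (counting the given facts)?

Round 1: r2 [shipped => packed]; r10 [route_local => pick_ticket]; r13 [shipped => cond_1]. Adds packed, pick_ticket, cond_1.
Round 2: r9 [packed, pick_ticket => dock_ready]. Adds dock_ready.
Round 3: r8 [dock_ready, labeled => backorder]. Adds backorder.
Round 4: r4 [backorder, split_shipment => fragile_item]; r5 [backorder, split_shipment => hazmat_flag]; r14 [backorder, split_shipment => cond_2]. Adds fragile_item, hazmat_flag, cond_2.
Round 5: r1 [hazmat_flag => notify_customer]; r6 [hazmat_flag => stock_available]. Adds notify_customer, stock_available.
Round 6: r15 [notify_customer => manifest_closed]. Adds manifest_closed.
Round 7: r3 [dock_ready, manifest_closed => priority_ship]; r7 [manifest_closed => payment_cleared]. Adds priority_ship, payment_cleared.
Closure: {address_valid, backorder, cond_1, cond_2, dock_ready, fragile_item, hazmat_flag, labeled, manifest_closed, notify_customer, packed, payment_cleared, pick_ticket, priority_ship, route_local, shipped, split_shipment, stock_available} — 18 facts.

18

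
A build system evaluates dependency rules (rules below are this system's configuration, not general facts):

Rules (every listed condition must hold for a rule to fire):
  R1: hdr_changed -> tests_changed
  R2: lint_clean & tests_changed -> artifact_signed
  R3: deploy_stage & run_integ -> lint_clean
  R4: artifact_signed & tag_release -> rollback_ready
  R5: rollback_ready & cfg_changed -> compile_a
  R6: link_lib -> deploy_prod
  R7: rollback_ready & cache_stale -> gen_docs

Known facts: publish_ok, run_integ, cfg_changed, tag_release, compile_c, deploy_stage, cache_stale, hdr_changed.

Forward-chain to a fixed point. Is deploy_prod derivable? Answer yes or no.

Round 1: R1 [hdr_changed -> tests_changed]; R3 [deploy_stage & run_integ -> lint_clean]. Adds tests_changed, lint_clean.
Round 2: R2 [lint_clean & tests_changed -> artifact_signed]. Adds artifact_signed.
Round 3: R4 [artifact_signed & tag_release -> rollback_ready]. Adds rollback_ready.
Round 4: R5 [rollback_ready & cfg_changed -> compile_a]; R7 [rollback_ready & cache_stale -> gen_docs]. Adds compile_a, gen_docs.
Fixed point reached. deploy_prod is concluded only by R6; R6 needs link_lib (never derived).

no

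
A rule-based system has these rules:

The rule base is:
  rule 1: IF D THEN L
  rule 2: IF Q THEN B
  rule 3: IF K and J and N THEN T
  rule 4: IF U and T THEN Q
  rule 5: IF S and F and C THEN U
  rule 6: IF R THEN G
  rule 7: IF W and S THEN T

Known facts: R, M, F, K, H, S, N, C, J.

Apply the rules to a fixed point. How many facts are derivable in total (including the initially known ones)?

[1] rule 3 [IF K and J and N THEN T]; rule 5 [IF S and F and C THEN U]; rule 6 [IF R THEN G]. ⇒ new: T, U, G.
[2] rule 4 [IF U and T THEN Q]. ⇒ new: Q.
[3] rule 2 [IF Q THEN B]. ⇒ new: B.
Closure: {B, C, F, G, H, J, K, M, N, Q, R, S, T, U} — 14 facts.

14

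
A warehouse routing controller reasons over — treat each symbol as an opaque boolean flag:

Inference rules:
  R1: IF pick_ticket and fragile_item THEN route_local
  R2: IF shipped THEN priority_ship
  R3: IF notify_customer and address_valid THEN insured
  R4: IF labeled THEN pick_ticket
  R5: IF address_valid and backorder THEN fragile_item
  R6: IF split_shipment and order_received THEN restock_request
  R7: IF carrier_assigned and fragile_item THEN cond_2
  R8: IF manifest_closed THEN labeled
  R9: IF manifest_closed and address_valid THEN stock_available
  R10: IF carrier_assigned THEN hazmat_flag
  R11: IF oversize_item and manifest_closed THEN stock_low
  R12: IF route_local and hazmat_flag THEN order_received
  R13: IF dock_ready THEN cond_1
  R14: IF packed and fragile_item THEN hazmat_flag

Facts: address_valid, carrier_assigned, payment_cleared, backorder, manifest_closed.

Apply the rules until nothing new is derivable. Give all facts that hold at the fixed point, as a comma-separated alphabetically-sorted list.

Round 1: R5 [IF address_valid and backorder THEN fragile_item]; R8 [IF manifest_closed THEN labeled]; R9 [IF manifest_closed and address_valid THEN stock_available]; R10 [IF carrier_assigned THEN hazmat_flag]. Adds fragile_item, labeled, stock_available, hazmat_flag.
Round 2: R4 [IF labeled THEN pick_ticket]; R7 [IF carrier_assigned and fragile_item THEN cond_2]. Adds pick_ticket, cond_2.
Round 3: R1 [IF pick_ticket and fragile_item THEN route_local]. Adds route_local.
Round 4: R12 [IF route_local and hazmat_flag THEN order_received]. Adds order_received.

address_valid, backorder, carrier_assigned, cond_2, fragile_item, hazmat_flag, labeled, manifest_closed, order_received, payment_cleared, pick_ticket, route_local, stock_available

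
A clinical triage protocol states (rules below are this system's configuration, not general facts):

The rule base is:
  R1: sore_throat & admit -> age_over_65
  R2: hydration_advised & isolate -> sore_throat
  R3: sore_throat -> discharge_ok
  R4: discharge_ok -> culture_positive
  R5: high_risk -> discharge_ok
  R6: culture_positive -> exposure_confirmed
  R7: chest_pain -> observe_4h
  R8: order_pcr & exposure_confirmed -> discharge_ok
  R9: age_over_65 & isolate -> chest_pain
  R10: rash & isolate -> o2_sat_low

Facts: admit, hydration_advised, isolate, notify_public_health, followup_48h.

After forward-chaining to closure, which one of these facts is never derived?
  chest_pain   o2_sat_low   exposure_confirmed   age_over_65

o2_sat_low

Round 1 fires R2, giving sore_throat.
Round 2 fires R1, R3, giving age_over_65, discharge_ok.
Round 3 fires R4, R9, giving culture_positive, chest_pain.
Round 4 fires R6, R7, giving exposure_confirmed, observe_4h.
Derived: exposure_confirmed (round 4), age_over_65 (round 2), chest_pain (round 3). o2_sat_low never appears in any round.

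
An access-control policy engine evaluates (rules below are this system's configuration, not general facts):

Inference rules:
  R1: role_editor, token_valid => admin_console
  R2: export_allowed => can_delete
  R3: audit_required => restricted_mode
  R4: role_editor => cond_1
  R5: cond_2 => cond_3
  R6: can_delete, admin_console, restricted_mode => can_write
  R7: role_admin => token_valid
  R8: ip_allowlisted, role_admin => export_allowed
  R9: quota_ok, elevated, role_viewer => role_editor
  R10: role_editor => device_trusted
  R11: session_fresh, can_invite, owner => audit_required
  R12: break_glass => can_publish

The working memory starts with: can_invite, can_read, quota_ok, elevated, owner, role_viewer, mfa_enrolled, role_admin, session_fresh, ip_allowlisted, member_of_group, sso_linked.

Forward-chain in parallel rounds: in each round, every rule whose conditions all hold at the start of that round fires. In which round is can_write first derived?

Round 1: R7 [role_admin => token_valid]; R8 [ip_allowlisted, role_admin => export_allowed]; R9 [quota_ok, elevated, role_viewer => role_editor]; R11 [session_fresh, can_invite, owner => audit_required]. Adds token_valid, export_allowed, role_editor, audit_required.
Round 2: R1 [role_editor, token_valid => admin_console]; R2 [export_allowed => can_delete]; R3 [audit_required => restricted_mode]; R4 [role_editor => cond_1]; R10 [role_editor => device_trusted]. Adds admin_console, can_delete, restricted_mode, cond_1, device_trusted.
Round 3: R6 [can_delete, admin_console, restricted_mode => can_write]. Adds can_write.
can_write first appears in round 3.

3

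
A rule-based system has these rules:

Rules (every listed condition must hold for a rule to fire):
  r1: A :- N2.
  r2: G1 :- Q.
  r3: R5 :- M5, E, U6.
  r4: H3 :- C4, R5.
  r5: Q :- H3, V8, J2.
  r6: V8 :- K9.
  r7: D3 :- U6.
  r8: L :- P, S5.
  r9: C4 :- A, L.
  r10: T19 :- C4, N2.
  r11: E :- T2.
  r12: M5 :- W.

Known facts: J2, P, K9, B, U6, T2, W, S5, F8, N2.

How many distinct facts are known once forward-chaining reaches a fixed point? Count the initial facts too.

22

Round 1 fires r1, r6, r7, r8, r11, r12, giving A, V8, D3, L, E, M5.
Round 2 fires r3, r9, giving R5, C4.
Round 3 fires r4, r10, giving H3, T19.
Round 4 fires r5, giving Q.
Round 5 fires r2, giving G1.
Closure: {A, B, C4, D3, E, F8, G1, H3, J2, K9, L, M5, N2, P, Q, R5, S5, T19, T2, U6, V8, W} — 22 facts.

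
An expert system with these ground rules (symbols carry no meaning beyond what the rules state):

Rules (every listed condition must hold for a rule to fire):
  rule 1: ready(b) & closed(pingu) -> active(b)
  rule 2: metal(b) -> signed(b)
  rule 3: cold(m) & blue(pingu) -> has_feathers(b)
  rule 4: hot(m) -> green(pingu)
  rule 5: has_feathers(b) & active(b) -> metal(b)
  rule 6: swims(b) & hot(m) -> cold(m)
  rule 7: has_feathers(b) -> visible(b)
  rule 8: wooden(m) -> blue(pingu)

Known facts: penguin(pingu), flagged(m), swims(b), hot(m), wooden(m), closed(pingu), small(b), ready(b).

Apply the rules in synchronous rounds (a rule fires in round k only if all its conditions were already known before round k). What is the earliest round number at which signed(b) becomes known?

Round 1: rule 1 [ready(b) & closed(pingu) -> active(b)]; rule 4 [hot(m) -> green(pingu)]; rule 6 [swims(b) & hot(m) -> cold(m)]; rule 8 [wooden(m) -> blue(pingu)]. New: active(b), green(pingu), cold(m), blue(pingu).
Round 2: rule 3 [cold(m) & blue(pingu) -> has_feathers(b)]. New: has_feathers(b).
Round 3: rule 5 [has_feathers(b) & active(b) -> metal(b)]; rule 7 [has_feathers(b) -> visible(b)]. New: metal(b), visible(b).
Round 4: rule 2 [metal(b) -> signed(b)]. New: signed(b).
signed(b) first appears in round 4.

4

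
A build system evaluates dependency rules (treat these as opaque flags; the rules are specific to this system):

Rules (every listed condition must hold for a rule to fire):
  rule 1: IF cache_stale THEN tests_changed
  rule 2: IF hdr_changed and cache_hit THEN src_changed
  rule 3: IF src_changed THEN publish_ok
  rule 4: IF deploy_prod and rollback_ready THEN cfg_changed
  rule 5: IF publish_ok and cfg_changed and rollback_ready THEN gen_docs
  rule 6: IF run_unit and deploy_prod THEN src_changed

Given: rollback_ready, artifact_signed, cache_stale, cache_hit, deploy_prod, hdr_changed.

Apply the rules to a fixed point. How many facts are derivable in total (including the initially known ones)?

Round 1 — rule 1, rule 2, rule 4, derive tests_changed, src_changed, cfg_changed.
Round 2 — rule 3, derive publish_ok.
Round 3 — rule 5, derive gen_docs.
Closure: {artifact_signed, cache_hit, cache_stale, cfg_changed, deploy_prod, gen_docs, hdr_changed, publish_ok, rollback_ready, src_changed, tests_changed} — 11 facts.

11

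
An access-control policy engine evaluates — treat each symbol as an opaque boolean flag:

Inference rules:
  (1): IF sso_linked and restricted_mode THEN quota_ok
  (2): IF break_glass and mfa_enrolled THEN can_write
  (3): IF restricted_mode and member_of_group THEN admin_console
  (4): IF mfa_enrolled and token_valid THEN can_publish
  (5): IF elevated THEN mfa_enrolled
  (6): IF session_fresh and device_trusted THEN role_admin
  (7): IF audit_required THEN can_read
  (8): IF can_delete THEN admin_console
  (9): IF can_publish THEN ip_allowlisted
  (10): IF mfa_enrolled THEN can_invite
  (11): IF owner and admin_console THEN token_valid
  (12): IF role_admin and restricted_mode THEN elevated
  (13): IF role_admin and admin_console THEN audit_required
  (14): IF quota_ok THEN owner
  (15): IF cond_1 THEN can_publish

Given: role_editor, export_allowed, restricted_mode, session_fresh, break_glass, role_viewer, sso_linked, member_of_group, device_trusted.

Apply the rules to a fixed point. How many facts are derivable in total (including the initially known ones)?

22

Round 1: (1) [IF sso_linked and restricted_mode THEN quota_ok]; (3) [IF restricted_mode and member_of_group THEN admin_console]; (6) [IF session_fresh and device_trusted THEN role_admin]. Adds quota_ok, admin_console, role_admin.
Round 2: (12) [IF role_admin and restricted_mode THEN elevated]; (13) [IF role_admin and admin_console THEN audit_required]; (14) [IF quota_ok THEN owner]. Adds elevated, audit_required, owner.
Round 3: (5) [IF elevated THEN mfa_enrolled]; (7) [IF audit_required THEN can_read]; (11) [IF owner and admin_console THEN token_valid]. Adds mfa_enrolled, can_read, token_valid.
Round 4: (2) [IF break_glass and mfa_enrolled THEN can_write]; (4) [IF mfa_enrolled and token_valid THEN can_publish]; (10) [IF mfa_enrolled THEN can_invite]. Adds can_write, can_publish, can_invite.
Round 5: (9) [IF can_publish THEN ip_allowlisted]. Adds ip_allowlisted.
Closure: {admin_console, audit_required, break_glass, can_invite, can_publish, can_read, can_write, device_trusted, elevated, export_allowed, ip_allowlisted, member_of_group, mfa_enrolled, owner, quota_ok, restricted_mode, role_admin, role_editor, role_viewer, session_fresh, sso_linked, token_valid} — 22 facts.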